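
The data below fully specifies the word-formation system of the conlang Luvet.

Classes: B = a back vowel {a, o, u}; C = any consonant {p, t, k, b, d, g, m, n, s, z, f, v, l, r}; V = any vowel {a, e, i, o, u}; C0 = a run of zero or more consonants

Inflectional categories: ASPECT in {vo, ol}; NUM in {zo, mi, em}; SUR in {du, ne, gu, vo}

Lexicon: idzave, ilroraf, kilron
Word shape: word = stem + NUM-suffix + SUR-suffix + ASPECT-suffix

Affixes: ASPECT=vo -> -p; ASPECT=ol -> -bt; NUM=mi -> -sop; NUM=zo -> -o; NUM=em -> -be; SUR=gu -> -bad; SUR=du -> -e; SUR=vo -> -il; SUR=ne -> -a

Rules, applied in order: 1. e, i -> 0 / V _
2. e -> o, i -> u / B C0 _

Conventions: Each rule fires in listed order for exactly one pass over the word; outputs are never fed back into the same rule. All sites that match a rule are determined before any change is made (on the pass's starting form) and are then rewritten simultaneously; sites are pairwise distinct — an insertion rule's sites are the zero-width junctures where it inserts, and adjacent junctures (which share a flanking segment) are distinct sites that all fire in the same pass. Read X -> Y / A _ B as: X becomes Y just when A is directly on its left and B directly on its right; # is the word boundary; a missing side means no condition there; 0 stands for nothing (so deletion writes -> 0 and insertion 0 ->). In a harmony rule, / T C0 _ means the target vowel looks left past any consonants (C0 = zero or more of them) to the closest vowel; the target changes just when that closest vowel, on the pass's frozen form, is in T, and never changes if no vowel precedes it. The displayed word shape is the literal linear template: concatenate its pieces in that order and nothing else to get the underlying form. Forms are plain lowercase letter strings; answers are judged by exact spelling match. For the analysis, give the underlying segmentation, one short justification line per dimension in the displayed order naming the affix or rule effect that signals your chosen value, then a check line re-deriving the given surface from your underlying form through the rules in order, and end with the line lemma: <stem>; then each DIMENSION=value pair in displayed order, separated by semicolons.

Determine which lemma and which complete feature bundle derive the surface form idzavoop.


underlying: idzave-o-e-p
ASPECT=vo - signalled by the affix -p
NUM=zo - signalled by the affix -o
SUR=du - signalled by the affix -e
check: idzaveoep -> idzaveop -> idzavoop
lemma: idzave; ASPECT=vo; NUM=zo; SUR=du


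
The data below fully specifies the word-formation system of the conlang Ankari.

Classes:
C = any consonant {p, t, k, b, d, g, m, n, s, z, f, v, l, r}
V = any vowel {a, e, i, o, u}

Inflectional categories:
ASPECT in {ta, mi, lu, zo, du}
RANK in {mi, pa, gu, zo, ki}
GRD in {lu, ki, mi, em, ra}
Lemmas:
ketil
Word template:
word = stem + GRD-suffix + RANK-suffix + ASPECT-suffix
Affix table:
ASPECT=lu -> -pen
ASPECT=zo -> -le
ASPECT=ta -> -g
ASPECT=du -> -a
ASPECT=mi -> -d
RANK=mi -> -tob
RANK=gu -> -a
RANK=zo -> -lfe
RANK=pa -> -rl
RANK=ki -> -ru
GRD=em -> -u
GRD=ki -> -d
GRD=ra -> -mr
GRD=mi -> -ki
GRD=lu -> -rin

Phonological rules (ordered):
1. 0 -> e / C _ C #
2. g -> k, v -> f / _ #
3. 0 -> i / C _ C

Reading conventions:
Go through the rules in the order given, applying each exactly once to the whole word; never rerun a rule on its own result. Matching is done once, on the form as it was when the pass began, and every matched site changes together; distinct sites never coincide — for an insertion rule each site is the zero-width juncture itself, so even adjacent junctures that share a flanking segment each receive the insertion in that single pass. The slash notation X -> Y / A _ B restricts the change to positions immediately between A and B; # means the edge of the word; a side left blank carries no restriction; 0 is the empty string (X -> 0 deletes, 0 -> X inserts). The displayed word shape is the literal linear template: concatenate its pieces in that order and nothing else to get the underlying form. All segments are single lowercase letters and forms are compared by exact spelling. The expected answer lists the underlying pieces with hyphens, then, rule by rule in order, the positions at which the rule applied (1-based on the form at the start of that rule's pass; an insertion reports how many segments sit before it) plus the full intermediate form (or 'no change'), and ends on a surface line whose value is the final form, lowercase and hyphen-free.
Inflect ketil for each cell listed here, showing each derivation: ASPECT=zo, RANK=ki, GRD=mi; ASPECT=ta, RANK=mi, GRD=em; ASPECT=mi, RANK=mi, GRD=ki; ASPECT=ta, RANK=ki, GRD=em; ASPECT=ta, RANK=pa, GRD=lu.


cell ASPECT=zo, RANK=ki, GRD=mi:
underlying: ketil-ki-ru-le
1. 0 -> e / C _ C #: no change
2. g -> k, v -> f / _ #: no change
3. 0 -> i / C _ C: inserts after position(s) 5: ketilikirule
surface: ketilikirule

cell ASPECT=ta, RANK=mi, GRD=em:
underlying: ketil-u-tob-g
1. 0 -> e / C _ C #: inserts after position(s) 9: ketilutobeg
2. g -> k, v -> f / _ #: fires at position(s) 11: ketilutobek
3. 0 -> i / C _ C: no change
surface: ketilutobek

cell ASPECT=mi, RANK=mi, GRD=ki:
underlying: ketil-d-tob-d
1. 0 -> e / C _ C #: inserts after position(s) 9: ketildtobed
2. g -> k, v -> f / _ #: no change
3. 0 -> i / C _ C: inserts after position(s) 5, 6: ketiliditobed
surface: ketiliditobed

cell ASPECT=ta, RANK=ki, GRD=em:
underlying: ketil-u-ru-g
1. 0 -> e / C _ C #: no change
2. g -> k, v -> f / _ #: fires at position(s) 9: ketiluruk
3. 0 -> i / C _ C: no change
surface: ketiluruk

cell ASPECT=ta, RANK=pa, GRD=lu:
underlying: ketil-rin-rl-g
1. 0 -> e / C _ C #: inserts after position(s) 10: ketilrinrleg
2. g -> k, v -> f / _ #: fires at position(s) 12: ketilrinrlek
3. 0 -> i / C _ C: inserts after position(s) 5, 8, 9: ketilirinirilek
surface: ketilirinirilek


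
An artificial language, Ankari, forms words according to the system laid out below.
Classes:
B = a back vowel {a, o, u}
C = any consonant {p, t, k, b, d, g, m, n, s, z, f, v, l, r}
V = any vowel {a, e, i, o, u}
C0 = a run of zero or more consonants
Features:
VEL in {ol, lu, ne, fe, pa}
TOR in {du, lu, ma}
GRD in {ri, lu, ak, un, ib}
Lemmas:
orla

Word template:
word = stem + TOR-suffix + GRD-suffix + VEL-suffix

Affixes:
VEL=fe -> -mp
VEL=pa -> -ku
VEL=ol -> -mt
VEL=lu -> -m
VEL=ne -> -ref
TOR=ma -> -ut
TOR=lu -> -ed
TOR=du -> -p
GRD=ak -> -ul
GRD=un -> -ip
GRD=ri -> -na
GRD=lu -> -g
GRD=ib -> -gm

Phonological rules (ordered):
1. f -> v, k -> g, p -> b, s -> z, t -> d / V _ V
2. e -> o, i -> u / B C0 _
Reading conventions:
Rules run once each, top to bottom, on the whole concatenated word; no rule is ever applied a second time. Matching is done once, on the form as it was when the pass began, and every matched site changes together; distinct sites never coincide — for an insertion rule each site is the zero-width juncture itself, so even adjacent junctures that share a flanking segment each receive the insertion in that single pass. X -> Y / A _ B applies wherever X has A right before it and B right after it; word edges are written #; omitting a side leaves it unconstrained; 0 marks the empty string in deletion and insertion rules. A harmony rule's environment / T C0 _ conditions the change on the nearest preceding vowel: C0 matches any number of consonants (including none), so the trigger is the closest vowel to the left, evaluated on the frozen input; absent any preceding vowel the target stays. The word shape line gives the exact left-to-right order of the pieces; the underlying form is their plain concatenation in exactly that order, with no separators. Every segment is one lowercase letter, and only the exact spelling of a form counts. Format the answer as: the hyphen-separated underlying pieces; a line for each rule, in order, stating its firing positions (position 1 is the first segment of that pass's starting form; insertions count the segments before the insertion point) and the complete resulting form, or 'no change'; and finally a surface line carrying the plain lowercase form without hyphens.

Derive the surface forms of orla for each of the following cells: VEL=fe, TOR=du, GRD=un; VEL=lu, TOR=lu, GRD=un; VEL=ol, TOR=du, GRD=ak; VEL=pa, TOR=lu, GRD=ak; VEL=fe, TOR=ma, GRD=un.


cell VEL=fe, TOR=du, GRD=un:
underlying: orla-p-ip-mp
1. f -> v, k -> g, p -> b, s -> z, t -> d / V _ V: fires at position(s) 5: orlabipmp
2. e -> o, i -> u / B C0 _: fires at position(s) 6: orlabupmp
surface: orlabupmp

cell VEL=lu, TOR=lu, GRD=un:
underlying: orla-ed-ip-m
1. f -> v, k -> g, p -> b, s -> z, t -> d / V _ V: no change
2. e -> o, i -> u / B C0 _: fires at position(s) 5: orlaodipm
surface: orlaodipm

cell VEL=ol, TOR=du, GRD=ak:
underlying: orla-p-ul-mt
1. f -> v, k -> g, p -> b, s -> z, t -> d / V _ V: fires at position(s) 5: orlabulmt
2. e -> o, i -> u / B C0 _: no change
surface: orlabulmt

cell VEL=pa, TOR=lu, GRD=ak:
underlying: orla-ed-ul-ku
1. f -> v, k -> g, p -> b, s -> z, t -> d / V _ V: no change
2. e -> o, i -> u / B C0 _: fires at position(s) 5: orlaodulku
surface: orlaodulku

cell VEL=fe, TOR=ma, GRD=un:
underlying: orla-ut-ip-mp
1. f -> v, k -> g, p -> b, s -> z, t -> d / V _ V: fires at position(s) 6: orlaudipmp
2. e -> o, i -> u / B C0 _: fires at position(s) 7: orlaudupmp
surface: orlaudupmp


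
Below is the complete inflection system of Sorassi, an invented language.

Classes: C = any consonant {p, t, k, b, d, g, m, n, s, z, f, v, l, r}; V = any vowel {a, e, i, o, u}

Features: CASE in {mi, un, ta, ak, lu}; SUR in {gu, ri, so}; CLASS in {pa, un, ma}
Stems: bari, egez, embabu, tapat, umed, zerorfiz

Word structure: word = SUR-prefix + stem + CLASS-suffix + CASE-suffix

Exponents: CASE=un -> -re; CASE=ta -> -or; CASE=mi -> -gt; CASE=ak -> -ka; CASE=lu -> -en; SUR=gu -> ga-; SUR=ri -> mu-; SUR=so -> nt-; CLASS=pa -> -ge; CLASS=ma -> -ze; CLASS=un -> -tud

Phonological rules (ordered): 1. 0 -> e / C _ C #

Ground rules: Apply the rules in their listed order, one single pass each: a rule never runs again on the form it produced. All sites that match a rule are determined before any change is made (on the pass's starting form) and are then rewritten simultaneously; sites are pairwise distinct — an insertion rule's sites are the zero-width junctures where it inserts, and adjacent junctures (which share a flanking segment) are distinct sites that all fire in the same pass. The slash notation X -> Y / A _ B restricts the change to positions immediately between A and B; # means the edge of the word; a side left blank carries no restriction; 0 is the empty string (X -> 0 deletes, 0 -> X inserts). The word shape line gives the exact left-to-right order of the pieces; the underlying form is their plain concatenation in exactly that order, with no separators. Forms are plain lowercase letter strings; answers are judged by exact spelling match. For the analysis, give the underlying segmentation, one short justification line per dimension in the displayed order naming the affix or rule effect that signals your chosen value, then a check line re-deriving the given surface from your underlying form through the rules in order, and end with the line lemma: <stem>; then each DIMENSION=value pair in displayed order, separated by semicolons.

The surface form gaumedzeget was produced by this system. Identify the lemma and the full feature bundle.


underlying: ga-umed-ze-gt
CASE=mi - signalled by the affix -gt
SUR=gu - signalled by the affix ga-
CLASS=ma - signalled by the affix -ze
check: gaumedzegt -> gaumedzeget
lemma: umed; CASE=mi; SUR=gu; CLASS=ma


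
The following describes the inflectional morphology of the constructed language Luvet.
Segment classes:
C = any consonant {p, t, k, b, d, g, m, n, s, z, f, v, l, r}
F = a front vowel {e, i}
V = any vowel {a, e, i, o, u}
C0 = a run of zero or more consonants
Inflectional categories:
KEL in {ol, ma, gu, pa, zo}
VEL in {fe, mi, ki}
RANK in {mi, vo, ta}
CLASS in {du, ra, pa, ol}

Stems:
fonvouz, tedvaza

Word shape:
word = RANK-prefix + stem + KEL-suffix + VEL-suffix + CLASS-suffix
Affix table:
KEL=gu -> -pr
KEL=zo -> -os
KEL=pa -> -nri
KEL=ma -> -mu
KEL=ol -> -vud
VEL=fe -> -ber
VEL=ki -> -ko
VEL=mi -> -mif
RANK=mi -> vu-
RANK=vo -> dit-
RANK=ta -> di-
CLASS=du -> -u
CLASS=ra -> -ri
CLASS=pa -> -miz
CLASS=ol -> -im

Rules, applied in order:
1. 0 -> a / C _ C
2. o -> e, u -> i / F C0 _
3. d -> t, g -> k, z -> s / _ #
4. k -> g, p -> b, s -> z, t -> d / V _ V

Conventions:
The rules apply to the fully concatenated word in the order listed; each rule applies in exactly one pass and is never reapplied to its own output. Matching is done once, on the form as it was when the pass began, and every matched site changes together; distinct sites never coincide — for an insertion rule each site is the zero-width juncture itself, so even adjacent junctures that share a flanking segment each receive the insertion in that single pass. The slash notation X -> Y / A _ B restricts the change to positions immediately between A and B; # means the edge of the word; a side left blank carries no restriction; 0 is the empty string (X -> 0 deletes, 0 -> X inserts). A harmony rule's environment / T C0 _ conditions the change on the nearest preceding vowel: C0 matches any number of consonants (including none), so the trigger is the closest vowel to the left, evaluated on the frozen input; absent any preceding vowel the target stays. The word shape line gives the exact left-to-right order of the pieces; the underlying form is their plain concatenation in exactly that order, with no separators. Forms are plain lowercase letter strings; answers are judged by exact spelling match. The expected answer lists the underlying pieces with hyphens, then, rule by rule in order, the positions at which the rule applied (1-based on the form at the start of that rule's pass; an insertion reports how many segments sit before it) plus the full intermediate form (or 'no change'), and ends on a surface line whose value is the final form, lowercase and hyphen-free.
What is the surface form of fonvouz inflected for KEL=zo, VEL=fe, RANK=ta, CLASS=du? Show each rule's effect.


underlying: di-fonvouz-os-ber-u
1. 0 -> a / C _ C: inserts after position(s) 5, 11: difonavouzosaberu
2. o -> e, u -> i / F C0 _: fires at position(s) 4, 17: difenavouzosaberi
3. d -> t, g -> k, z -> s / _ #: no change
4. k -> g, p -> b, s -> z, t -> d / V _ V: fires at position(s) 12: difenavouzozaberi
surface: difenavouzozaberi


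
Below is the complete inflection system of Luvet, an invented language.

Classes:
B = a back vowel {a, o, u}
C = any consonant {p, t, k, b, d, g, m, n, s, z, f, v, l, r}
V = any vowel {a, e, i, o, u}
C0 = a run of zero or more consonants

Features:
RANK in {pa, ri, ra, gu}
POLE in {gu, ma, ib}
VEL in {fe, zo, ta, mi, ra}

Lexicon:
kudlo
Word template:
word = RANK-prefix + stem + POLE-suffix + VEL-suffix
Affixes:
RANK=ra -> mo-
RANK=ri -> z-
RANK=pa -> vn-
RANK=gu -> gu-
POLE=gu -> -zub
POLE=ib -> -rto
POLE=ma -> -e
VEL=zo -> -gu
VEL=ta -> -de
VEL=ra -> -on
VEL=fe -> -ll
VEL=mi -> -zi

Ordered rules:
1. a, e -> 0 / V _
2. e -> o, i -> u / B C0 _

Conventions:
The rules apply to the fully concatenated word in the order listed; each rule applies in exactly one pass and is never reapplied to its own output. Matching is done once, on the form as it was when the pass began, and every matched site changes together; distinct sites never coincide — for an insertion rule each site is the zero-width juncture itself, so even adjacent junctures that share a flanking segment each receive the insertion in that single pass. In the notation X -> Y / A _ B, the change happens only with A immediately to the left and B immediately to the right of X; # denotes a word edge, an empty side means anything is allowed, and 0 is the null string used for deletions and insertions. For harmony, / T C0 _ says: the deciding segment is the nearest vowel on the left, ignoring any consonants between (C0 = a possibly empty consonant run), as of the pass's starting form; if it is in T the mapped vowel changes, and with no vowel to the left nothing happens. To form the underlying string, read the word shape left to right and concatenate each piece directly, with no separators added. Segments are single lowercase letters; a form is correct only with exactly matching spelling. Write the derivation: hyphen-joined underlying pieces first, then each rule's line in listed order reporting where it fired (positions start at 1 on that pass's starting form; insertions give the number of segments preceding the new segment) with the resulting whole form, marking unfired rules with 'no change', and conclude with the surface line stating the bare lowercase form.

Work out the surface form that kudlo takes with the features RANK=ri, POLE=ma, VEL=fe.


underlying: z-kudlo-e-ll
1. a, e -> 0 / V _: fires at position(s) 7: zkudloll
2. e -> o, i -> u / B C0 _: no change
surface: zkudloll


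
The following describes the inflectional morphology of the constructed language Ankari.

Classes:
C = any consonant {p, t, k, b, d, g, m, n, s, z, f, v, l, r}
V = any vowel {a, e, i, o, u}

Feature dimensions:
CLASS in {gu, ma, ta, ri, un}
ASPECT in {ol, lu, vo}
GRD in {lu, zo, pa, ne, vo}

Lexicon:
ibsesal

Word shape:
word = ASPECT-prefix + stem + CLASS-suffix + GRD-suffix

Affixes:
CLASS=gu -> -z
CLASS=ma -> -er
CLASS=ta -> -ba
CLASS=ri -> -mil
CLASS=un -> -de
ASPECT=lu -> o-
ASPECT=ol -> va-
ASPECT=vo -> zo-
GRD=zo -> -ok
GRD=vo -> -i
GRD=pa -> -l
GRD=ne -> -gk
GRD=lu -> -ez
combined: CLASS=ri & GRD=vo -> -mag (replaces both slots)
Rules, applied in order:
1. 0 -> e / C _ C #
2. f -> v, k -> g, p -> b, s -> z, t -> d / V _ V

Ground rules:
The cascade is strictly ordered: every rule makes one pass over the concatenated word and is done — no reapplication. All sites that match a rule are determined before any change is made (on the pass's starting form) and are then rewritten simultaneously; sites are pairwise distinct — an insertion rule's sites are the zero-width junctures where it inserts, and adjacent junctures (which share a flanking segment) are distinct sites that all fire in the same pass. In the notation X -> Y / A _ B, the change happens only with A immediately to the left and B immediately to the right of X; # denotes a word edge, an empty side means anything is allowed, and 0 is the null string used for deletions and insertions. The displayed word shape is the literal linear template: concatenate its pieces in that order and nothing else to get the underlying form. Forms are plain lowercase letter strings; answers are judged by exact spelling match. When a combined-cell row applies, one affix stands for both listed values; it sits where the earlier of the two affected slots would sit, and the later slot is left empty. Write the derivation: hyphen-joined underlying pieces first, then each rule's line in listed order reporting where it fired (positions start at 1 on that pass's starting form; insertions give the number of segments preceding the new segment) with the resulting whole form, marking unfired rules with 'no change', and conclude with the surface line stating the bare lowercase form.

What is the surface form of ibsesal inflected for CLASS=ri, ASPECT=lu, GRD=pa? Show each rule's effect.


underlying: o-ibsesal-mil-l
1. 0 -> e / C _ C #: inserts after position(s) 11: oibsesalmilel
2. f -> v, k -> g, p -> b, s -> z, t -> d / V _ V: fires at position(s) 6: oibsezalmilel
surface: oibsezalmilel


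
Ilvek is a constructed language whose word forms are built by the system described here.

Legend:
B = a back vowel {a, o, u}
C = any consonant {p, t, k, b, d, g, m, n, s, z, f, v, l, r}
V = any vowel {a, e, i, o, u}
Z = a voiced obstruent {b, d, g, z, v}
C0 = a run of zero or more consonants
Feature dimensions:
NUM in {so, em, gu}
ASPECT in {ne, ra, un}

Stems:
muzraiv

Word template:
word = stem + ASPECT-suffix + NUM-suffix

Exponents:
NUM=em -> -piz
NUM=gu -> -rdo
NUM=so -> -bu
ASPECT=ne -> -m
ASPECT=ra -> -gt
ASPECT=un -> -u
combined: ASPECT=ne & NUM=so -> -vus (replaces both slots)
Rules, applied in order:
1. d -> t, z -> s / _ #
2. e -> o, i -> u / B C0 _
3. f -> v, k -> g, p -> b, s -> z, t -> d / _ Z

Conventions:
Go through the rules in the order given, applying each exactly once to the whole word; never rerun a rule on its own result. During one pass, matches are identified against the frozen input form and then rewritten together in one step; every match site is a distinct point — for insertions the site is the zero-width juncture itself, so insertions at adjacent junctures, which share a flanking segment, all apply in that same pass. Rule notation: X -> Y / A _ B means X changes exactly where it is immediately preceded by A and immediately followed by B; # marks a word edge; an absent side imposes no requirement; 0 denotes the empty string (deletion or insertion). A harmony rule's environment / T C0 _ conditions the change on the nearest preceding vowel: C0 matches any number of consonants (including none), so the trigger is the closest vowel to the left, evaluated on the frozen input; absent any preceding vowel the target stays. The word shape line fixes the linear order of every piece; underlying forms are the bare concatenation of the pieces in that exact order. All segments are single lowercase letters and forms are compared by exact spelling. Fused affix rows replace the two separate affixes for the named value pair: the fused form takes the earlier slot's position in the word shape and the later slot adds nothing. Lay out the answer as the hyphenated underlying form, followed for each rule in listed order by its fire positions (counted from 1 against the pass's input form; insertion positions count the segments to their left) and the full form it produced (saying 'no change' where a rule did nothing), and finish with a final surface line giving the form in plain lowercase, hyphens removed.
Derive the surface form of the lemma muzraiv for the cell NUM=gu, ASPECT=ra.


underlying: muzraiv-gt-rdo
1. d -> t, z -> s / _ #: no change
2. e -> o, i -> u / B C0 _: fires at position(s) 6: muzrauvgtrdo
3. f -> v, k -> g, p -> b, s -> z, t -> d / _ Z: no change
surface: muzrauvgtrdo


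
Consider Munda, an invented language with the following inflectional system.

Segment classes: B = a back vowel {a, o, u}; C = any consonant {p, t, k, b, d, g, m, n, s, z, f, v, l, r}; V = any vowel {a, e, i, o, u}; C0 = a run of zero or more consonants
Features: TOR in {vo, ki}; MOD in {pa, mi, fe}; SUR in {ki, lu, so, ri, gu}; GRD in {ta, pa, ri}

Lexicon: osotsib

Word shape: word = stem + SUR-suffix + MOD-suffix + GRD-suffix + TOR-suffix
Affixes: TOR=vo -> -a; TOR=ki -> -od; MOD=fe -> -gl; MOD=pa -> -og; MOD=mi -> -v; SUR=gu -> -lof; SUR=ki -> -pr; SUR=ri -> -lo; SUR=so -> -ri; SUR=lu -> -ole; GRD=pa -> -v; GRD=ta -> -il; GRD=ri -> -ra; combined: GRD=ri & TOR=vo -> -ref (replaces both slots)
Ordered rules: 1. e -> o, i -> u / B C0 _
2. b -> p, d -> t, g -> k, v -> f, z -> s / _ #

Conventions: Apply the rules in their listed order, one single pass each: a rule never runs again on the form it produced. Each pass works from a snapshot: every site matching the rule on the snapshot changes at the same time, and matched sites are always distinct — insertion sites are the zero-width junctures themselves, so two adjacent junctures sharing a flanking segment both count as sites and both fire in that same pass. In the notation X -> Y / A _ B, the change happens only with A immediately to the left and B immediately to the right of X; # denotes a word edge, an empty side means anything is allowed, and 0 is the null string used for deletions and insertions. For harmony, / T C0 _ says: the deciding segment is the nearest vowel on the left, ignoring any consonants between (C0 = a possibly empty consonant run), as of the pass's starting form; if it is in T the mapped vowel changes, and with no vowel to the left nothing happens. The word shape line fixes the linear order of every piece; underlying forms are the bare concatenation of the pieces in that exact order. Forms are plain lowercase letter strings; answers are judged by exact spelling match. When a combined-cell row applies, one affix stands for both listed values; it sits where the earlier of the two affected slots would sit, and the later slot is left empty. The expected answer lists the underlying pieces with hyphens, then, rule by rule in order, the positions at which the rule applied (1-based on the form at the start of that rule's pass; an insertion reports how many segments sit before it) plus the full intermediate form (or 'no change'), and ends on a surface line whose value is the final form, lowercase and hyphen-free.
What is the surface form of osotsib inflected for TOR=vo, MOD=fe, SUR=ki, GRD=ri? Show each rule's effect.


underlying: osotsib-pr-gl-ref
1. e -> o, i -> u / B C0 _: fires at position(s) 6: osotsubprglref
2. b -> p, d -> t, g -> k, v -> f, z -> s / _ #: no change
surface: osotsubprglref


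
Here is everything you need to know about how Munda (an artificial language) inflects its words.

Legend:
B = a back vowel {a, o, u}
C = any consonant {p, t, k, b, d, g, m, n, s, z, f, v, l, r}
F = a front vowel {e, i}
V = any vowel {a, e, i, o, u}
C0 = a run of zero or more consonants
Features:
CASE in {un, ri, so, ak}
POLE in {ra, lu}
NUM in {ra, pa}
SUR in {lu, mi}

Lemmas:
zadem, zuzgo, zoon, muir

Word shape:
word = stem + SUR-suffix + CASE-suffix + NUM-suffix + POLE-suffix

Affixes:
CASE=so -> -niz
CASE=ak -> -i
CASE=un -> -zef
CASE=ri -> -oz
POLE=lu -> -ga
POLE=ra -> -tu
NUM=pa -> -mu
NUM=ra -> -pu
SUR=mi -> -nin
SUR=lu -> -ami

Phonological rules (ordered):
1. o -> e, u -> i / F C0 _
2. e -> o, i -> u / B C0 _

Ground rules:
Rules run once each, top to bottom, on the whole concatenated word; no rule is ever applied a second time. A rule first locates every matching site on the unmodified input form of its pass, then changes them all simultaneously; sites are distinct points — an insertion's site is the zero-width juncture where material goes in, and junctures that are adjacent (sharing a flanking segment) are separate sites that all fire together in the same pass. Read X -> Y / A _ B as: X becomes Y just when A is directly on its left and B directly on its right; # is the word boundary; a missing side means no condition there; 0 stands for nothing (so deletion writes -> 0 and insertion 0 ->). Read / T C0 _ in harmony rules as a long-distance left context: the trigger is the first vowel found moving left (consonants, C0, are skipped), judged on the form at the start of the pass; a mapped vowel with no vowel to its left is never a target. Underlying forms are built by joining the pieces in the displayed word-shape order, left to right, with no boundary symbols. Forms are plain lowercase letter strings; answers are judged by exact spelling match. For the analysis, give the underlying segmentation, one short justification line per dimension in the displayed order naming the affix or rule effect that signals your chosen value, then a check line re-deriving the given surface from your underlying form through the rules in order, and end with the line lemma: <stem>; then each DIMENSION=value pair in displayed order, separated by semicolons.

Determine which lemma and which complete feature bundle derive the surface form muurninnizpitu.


underlying: muir-nin-niz-pu-tu
CASE=so - signalled by the affix -niz
POLE=ra - signalled by the affix -tu
NUM=ra - signalled by the affix -pu
SUR=mi - signalled by the affix -nin
check: muirninnizputu -> muirninnizpitu -> muurninnizpitu
lemma: muir; CASE=so; POLE=ra; NUM=ra; SUR=mi


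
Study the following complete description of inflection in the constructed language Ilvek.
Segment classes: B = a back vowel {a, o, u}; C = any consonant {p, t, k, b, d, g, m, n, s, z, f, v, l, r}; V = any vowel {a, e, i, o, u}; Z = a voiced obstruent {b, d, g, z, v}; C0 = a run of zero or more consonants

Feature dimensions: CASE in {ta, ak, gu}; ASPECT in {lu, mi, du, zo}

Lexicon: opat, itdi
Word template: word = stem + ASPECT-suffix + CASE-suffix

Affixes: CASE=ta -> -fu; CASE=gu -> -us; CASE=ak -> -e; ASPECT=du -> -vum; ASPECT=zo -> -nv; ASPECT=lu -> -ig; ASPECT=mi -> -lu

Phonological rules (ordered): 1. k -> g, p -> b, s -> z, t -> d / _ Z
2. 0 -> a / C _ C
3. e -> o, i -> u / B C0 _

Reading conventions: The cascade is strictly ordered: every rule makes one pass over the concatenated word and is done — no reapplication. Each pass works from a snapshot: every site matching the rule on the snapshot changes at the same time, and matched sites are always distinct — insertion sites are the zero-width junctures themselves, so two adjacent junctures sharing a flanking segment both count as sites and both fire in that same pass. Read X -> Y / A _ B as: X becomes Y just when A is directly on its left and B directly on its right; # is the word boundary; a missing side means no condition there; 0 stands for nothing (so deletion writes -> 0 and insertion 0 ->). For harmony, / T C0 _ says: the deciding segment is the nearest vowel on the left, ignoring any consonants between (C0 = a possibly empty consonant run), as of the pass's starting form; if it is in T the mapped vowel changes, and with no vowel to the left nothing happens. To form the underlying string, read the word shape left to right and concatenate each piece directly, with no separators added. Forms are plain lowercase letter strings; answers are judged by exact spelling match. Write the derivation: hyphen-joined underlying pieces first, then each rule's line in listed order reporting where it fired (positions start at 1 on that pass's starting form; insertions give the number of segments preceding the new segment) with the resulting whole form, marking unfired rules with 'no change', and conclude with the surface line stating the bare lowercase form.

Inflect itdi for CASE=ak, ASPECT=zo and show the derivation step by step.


underlying: itdi-nv-e
1. k -> g, p -> b, s -> z, t -> d / _ Z: fires at position(s) 2: iddinve
2. 0 -> a / C _ C: inserts after position(s) 2, 5: idadinave
3. e -> o, i -> u / B C0 _: fires at position(s) 5, 9: idadunavo
surface: idadunavo


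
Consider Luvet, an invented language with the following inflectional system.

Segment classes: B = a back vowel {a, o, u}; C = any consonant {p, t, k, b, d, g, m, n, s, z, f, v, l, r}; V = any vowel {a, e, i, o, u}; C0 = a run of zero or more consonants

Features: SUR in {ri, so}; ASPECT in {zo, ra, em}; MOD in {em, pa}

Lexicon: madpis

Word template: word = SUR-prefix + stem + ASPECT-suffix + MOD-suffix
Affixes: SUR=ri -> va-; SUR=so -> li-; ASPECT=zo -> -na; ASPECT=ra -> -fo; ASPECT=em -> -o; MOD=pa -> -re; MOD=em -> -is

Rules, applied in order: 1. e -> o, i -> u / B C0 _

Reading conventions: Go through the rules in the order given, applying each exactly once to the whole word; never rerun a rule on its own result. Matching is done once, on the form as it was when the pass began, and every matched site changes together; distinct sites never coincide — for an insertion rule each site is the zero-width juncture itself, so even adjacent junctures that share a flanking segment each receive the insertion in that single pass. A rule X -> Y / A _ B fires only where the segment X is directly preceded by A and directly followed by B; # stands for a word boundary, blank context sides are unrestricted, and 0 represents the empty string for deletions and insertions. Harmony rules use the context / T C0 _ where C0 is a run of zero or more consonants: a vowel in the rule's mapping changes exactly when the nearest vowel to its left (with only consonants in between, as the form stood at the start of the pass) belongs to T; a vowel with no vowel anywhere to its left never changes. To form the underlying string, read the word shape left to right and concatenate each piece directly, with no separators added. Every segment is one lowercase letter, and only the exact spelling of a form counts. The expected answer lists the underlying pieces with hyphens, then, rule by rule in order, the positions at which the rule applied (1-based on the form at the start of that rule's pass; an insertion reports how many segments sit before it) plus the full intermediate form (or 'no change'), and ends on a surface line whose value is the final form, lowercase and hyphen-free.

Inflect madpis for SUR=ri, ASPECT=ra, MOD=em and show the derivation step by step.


underlying: va-madpis-fo-is
1. e -> o, i -> u / B C0 _: fires at position(s) 7, 11: vamadpusfous
surface: vamadpusfous


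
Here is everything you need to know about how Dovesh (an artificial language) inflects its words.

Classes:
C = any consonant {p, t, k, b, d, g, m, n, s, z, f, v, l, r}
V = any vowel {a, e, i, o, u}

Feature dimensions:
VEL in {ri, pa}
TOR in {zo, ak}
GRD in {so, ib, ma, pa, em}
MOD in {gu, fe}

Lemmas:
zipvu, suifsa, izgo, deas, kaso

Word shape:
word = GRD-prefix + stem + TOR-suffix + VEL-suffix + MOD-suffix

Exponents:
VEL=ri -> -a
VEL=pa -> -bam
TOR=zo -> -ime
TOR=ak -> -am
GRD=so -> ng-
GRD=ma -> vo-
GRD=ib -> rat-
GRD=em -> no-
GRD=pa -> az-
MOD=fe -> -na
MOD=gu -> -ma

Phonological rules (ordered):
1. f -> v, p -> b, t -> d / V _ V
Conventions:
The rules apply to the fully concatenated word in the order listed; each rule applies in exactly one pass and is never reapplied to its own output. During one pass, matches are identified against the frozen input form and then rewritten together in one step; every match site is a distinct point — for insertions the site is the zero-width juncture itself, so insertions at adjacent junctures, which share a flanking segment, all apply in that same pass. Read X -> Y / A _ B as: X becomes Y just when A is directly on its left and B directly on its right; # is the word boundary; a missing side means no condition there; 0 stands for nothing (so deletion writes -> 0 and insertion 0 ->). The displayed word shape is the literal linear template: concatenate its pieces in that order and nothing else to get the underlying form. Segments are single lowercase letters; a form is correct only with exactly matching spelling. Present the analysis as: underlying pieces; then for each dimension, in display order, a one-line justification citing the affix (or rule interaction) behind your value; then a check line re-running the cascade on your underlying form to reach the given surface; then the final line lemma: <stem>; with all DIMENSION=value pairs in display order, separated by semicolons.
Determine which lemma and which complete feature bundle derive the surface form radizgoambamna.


underlying: rat-izgo-am-bam-na
VEL=pa - signalled by the affix -bam
TOR=ak - signalled by the affix -am
GRD=ib - signalled by the affix rat-
MOD=fe - signalled by the affix -na
check: ratizgoambamna -> radizgoambamna
lemma: izgo; VEL=pa; TOR=ak; GRD=ib; MOD=fe


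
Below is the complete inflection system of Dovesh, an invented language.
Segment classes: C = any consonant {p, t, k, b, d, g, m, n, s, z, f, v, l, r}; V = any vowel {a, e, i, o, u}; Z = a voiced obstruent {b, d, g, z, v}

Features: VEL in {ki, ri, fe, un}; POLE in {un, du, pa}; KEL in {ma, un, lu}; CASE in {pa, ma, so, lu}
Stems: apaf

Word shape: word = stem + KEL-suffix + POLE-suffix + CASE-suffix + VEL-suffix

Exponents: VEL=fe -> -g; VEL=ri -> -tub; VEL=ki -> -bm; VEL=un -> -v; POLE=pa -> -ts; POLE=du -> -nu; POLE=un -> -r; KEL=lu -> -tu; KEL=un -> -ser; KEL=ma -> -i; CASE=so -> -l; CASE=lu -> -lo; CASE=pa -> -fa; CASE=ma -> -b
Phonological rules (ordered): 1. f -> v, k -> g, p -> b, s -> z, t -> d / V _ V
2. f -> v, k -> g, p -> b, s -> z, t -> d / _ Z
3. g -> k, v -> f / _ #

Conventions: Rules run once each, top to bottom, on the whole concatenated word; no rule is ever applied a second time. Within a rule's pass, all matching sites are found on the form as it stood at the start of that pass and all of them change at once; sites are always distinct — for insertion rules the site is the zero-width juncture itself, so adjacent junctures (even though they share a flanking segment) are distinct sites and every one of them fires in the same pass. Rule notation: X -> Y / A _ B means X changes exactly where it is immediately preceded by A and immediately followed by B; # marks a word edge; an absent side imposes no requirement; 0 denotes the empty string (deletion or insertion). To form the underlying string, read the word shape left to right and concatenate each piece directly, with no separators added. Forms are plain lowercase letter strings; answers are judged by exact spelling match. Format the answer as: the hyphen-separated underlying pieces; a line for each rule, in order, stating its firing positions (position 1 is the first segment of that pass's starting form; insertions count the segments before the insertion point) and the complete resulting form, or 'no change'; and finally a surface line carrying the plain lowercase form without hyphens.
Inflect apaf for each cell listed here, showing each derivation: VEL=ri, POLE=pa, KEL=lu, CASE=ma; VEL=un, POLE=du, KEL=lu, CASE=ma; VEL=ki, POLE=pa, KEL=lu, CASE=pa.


cell VEL=ri, POLE=pa, KEL=lu, CASE=ma:
underlying: apaf-tu-ts-b-tub
1. f -> v, k -> g, p -> b, s -> z, t -> d / V _ V: fires at position(s) 2: abaftutsbtub
2. f -> v, k -> g, p -> b, s -> z, t -> d / _ Z: fires at position(s) 8: abaftutzbtub
3. g -> k, v -> f / _ #: no change
surface: abaftutzbtub

cell VEL=un, POLE=du, KEL=lu, CASE=ma:
underlying: apaf-tu-nu-b-v
1. f -> v, k -> g, p -> b, s -> z, t -> d / V _ V: fires at position(s) 2: abaftunubv
2. f -> v, k -> g, p -> b, s -> z, t -> d / _ Z: no change
3. g -> k, v -> f / _ #: fires at position(s) 10: abaftunubf
surface: abaftunubf

cell VEL=ki, POLE=pa, KEL=lu, CASE=pa:
underlying: apaf-tu-ts-fa-bm
1. f -> v, k -> g, p -> b, s -> z, t -> d / V _ V: fires at position(s) 2: abaftutsfabm
2. f -> v, k -> g, p -> b, s -> z, t -> d / _ Z: no change
3. g -> k, v -> f / _ #: no change
surface: abaftutsfabm


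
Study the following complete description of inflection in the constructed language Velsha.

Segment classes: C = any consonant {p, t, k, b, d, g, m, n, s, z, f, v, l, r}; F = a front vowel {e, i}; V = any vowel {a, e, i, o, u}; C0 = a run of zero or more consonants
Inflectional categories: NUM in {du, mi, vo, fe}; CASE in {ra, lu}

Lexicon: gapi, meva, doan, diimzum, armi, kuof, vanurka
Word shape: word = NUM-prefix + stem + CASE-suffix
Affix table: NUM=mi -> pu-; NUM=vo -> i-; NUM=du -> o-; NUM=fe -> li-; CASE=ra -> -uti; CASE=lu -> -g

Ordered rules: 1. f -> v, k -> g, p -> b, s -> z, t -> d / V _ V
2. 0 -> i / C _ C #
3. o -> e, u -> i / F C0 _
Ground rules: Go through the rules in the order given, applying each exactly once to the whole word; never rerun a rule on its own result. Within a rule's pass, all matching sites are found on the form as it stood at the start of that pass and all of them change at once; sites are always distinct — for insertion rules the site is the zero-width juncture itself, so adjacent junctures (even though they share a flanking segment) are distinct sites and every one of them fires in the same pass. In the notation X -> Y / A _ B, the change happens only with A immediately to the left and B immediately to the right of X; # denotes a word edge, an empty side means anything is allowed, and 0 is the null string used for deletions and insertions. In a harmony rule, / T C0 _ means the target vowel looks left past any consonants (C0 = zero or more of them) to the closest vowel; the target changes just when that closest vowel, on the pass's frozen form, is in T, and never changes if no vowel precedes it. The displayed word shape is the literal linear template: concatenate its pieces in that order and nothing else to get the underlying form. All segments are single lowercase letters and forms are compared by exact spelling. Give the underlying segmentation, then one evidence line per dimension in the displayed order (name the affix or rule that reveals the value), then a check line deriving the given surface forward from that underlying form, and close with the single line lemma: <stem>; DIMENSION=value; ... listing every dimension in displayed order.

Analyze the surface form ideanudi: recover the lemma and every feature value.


underlying: i-doan-uti
NUM=vo - signalled by the affix i-
CASE=ra - signalled by the affix -uti
check: idoanuti -> idoanudi -> idoanudi -> ideanudi
lemma: doan; NUM=vo; CASE=ra
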